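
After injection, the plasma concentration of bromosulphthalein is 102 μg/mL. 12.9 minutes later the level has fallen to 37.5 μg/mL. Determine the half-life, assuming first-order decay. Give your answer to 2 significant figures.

8.9 minutes

A/A₀ = 37.5/102 ≈ 0.36765.
n = log₂(2.72) ≈ 1.4436 half-lives elapsed in 12.9 minutes.
t½ = 12.9/1.4436 ≈ 8.936 minutes.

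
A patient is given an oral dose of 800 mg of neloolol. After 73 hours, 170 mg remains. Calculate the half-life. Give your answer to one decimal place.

A/A₀ = 170/800 ≈ 0.2125.
n = log₂(4.7059) ≈ 2.2345 half-lives elapsed in 73 hours.
t½ = 73/2.2345 ≈ 32.67 hours.

32.7 hours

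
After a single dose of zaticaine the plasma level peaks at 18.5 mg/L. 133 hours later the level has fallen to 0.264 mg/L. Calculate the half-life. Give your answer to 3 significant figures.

A/A₀ = 0.264/18.5 ≈ 0.01427.
n = log₂(70.076) ≈ 6.1308 half-lives elapsed in 133 hours.
t½ = 133/6.1308 ≈ 21.694 hours.

21.7 hours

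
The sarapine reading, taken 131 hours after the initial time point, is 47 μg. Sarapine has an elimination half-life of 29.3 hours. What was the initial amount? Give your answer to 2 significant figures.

1000 μg

Number of half-lives elapsed: n = 131/29.3 ≈ 4.471.
A₀ = A × 2^n = 47 × 2^4.471 = 47 × 22.177 ≈ 1042.3 μg.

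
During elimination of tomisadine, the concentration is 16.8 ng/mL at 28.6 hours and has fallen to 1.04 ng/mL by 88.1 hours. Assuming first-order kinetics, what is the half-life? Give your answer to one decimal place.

Over Δt = 88.1 − 28.6 = 59.5 hours, the level fell by a factor of 16.8/1.04 ≈ 16.154.
n = log₂(16.154) ≈ 4.0138 half-lives, so t½ = 59.5/4.0138 ≈ 14.824 hours.

14.8 hours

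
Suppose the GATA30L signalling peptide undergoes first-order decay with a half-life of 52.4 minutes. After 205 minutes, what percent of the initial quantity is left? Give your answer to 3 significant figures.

6.64%

n = 205/52.4 ≈ 3.9122 half-lives.
Fraction remaining = (1/2)^3.9122 ≈ 0.066421, i.e. 6.6421%.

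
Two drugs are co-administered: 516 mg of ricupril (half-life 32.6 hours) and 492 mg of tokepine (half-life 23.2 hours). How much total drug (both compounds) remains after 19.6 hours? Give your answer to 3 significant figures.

ricupril: 516 × (1/2)^(19.6/32.6) = 516 × (1/2)^0.60123 ≈ 340.14 mg.
tokepine: 492 × (1/2)^(19.6/23.2) = 492 × (1/2)^0.84483 ≈ 273.93 mg.
Total = 340.14 + 273.93 ≈ 614.08 mg.

614 mg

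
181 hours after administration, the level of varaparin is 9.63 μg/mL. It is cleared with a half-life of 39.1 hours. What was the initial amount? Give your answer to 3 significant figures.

238 μg/mL

Number of half-lives elapsed: n = 181/39.1 ≈ 4.6292.
A₀ = A × 2^n = 9.63 × 2^4.6292 = 9.63 × 24.747 ≈ 238.31 μg/mL.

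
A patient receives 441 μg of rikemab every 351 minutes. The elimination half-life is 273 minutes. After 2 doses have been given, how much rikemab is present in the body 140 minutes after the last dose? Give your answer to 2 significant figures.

The 2 doses were given 491, 140 minutes ago.
Total = 441·(1/2)^(491/273) + 441·(1/2)^(140/273)
      = 126.77 + 309.08 ≈ 435.85 μg.

440 μg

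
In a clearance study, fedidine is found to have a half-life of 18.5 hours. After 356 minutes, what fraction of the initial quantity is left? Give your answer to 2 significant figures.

356 minutes = 5.93333 hours.
n = 5.93333/18.5 ≈ 0.32072 half-lives.
Fraction remaining = (1/2)^0.32072 ≈ 0.80067.

0.80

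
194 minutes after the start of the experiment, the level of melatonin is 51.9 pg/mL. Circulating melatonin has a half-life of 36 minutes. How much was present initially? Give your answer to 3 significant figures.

Number of half-lives elapsed: n = 194/36 ≈ 5.3889.
A₀ = A × 2^n = 51.9 × 2^5.3889 = 51.9 × 41.9 ≈ 2174.6 pg/mL.

2170 pg/mL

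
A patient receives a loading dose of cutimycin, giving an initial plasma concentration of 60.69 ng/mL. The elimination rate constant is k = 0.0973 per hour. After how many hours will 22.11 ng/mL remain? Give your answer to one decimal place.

10.4 hours

t½ = ln 2 / k = 0.69315 / 0.0973 ≈ 7.1238 hours.
Fraction remaining = 22.11/60.69 ≈ 0.36431.
n = log₂(60.69/22.11) = ln(2.7449)/ln 2 ≈ 1.4568 half-lives.
t = n × t½ = 1.4568 × 7.1238 ≈ 10.378 hours.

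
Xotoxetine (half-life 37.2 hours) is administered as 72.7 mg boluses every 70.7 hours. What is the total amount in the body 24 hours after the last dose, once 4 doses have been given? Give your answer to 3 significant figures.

63.2 mg

The 4 doses were given 236.1, 165.4, 94.7, 24 hours ago.
Total = 72.7·(1/2)^(236.1/37.2) + 72.7·(1/2)^(165.4/37.2) + 72.7·(1/2)^(94.7/37.2) + 72.7·(1/2)^(24/37.2)
      = 0.89323 + 3.3349 + 12.451 + 46.486 ≈ 63.165 mg.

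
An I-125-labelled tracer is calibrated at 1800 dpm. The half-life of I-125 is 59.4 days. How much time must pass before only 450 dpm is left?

118.8 days

450/1800 = 1/4, so 2 half-lives have elapsed.
t = 2 × 59.4 = 118.8 days.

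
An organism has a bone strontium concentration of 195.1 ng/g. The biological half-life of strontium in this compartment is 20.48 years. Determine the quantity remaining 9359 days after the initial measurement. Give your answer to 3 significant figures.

81.9 ng/g

Convert the elapsed time: 9359 days = 25.6411 years.
Number of half-lives: n = 25.6411/20.48 ≈ 1.252.
Remaining = 195.1 × (1/2)^1.252 = 195.1 × 0.41986 ≈ 81.915 ng/g.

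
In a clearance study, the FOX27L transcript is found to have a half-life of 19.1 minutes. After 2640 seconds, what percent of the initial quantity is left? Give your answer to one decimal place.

20.3%

2640 seconds = 44 minutes.
n = 44/19.1 ≈ 2.3037 half-lives.
Fraction remaining = (1/2)^2.3037 ≈ 0.20255, i.e. 20.255%.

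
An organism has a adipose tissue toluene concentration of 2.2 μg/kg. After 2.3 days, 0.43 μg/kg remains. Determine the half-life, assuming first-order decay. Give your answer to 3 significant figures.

0.977 days

A/A₀ = 0.43/2.2 ≈ 0.19545.
n = log₂(5.1163) ≈ 2.3551 half-lives elapsed in 2.3 days.
t½ = 2.3/2.3551 ≈ 0.97661 days.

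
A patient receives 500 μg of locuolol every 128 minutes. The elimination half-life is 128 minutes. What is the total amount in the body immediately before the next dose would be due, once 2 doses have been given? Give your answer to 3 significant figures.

375 μg

The 2 doses were given 256, 128 minutes ago.
Total = 500·(1/2)^(256/128) + 500·(1/2)^(128/128)
      = 125 + 250 ≈ 375 μg.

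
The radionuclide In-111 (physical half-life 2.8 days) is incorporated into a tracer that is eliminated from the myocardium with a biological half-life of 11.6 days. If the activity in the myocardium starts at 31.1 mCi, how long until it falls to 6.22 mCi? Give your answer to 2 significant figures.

1/t_eff = 1/t_phys + 1/t_biol = 1/2.8 + 1/11.6 = 0.44335 per day.
t_eff = 2.8 × 11.6 / (2.8 + 11.6) ≈ 2.2556 days.
n = log₂(31.1/6.22) ≈ 2.3219; t = 2.3219 × 2.2556 ≈ 5.2372 days.

5.2 days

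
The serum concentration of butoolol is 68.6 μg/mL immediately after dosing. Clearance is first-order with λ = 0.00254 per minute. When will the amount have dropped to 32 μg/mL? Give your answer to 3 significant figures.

300 minutes

t½ = ln 2 / λ = 0.69315 / 0.00254 ≈ 272.89 minutes.
Fraction remaining = 32/68.6 ≈ 0.46647.
n = log₂(68.6/32) = ln(2.1437)/ln 2 ≈ 1.1001 half-lives.
t = n × t½ = 1.1001 × 272.89 ≈ 300.22 minutes.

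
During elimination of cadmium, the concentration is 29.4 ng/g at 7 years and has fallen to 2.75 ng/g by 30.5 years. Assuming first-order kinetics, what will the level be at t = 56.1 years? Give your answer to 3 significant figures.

0.208 ng/g

Over Δt = 30.5 − 7 = 23.5 years, the level fell by a factor of 29.4/2.75 ≈ 10.691.
n = log₂(10.691) ≈ 3.4183 half-lives, so t½ = 23.5/3.4183 ≈ 6.8747 years.
From t = 30.5 to t = 56.1: 2.75 × (1/2)^((56.1−30.5)/6.8747) ≈ 0.20814 ng/g.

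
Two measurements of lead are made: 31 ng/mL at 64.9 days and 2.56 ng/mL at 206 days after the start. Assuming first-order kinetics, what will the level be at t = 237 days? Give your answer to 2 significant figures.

1.5 ng/mL

Over Δt = 206 − 64.9 = 141.1 days, the level fell by a factor of 31/2.56 ≈ 12.109.
n = log₂(12.109) ≈ 3.5981 half-lives, so t½ = 141.1/3.5981 ≈ 39.216 days.
From t = 206 to t = 237: 2.56 × (1/2)^((237−206)/39.216) ≈ 1.48 ng/mL.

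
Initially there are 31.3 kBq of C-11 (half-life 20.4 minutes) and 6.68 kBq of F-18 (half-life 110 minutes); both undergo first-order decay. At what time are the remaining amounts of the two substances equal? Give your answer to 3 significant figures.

Set 31.3·(1/2)^(t/20.4) = 6.68·(1/2)^(t/110).
Taking log₂: log₂(31.3/6.68) = t·(1/20.4 − 1/110).
log₂(4.6856) = 2.2282; 1/20.4 − 1/110 = 0.039929.
t = 2.2282 / 0.039929 ≈ 55.806 minutes.

55.8 minutes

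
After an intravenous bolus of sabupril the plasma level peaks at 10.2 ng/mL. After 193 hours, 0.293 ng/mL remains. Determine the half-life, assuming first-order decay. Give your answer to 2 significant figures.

A/A₀ = 0.293/10.2 ≈ 0.028725.
n = log₂(34.812) ≈ 5.1215 half-lives elapsed in 193 hours.
t½ = 193/5.1215 ≈ 37.684 hours.

38 hours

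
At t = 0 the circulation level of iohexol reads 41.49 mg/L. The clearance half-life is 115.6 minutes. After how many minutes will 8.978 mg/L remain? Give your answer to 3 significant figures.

255 minutes

Fraction remaining = 8.978/41.49 ≈ 0.21639.
n = log₂(41.49/8.978) = ln(4.6213)/ln 2 ≈ 2.2083 half-lives.
t = n × t½ = 2.2083 × 115.6 ≈ 255.28 minutes.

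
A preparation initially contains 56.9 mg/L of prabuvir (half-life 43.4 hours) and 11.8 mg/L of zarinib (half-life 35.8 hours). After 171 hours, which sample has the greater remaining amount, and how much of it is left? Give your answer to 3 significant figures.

prabuvir, 3.71 mg/L

prabuvir: 56.9 × (1/2)^3.9401 ≈ 3.707 mg/L.
zarinib: 11.8 × (1/2)^4.7765 ≈ 0.43053 mg/L.
Prabuvir has more remaining, at ≈ 3.707 mg/L.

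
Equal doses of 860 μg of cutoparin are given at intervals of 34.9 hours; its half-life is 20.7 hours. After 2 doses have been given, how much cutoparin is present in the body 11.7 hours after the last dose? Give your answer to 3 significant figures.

The 2 doses were given 46.6, 11.7 hours ago.
Total = 860·(1/2)^(46.6/20.7) + 860·(1/2)^(11.7/20.7)
      = 180.64 + 581.23 ≈ 761.88 μg.

762 μg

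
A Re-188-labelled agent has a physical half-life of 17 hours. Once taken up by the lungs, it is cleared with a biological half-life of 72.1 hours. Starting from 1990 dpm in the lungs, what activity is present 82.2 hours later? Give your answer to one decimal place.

31.6 dpm

1/t_eff = 1/t_phys + 1/t_biol = 1/17 + 1/72.1 = 0.072693 per hour.
t_eff = 17 × 72.1 / (17 + 72.1) ≈ 13.756 hours.
Remaining = 1990 × (1/2)^(82.2/13.756) = 1990 × (1/2)^5.9754 ≈ 31.629 dpm.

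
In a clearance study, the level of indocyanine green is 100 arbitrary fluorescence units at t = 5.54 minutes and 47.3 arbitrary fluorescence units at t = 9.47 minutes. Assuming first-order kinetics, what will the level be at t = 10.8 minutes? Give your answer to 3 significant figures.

Over Δt = 9.47 − 5.54 = 3.93 minutes, the level fell by a factor of 100/47.3 ≈ 2.1142.
n = log₂(2.1142) ≈ 1.0801 half-lives, so t½ = 3.93/1.0801 ≈ 3.6386 minutes.
From t = 9.47 to t = 10.8: 47.3 × (1/2)^((10.8−9.47)/3.6386) ≈ 36.714 arbitrary fluorescence units.

36.7 arbitrary fluorescence units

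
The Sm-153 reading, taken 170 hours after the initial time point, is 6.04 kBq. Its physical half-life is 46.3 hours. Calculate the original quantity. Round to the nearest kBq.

77 kBq

Number of half-lives elapsed: n = 170/46.3 ≈ 3.6717.
A₀ = A × 2^n = 6.04 × 2^3.6717 = 6.04 × 12.744 ≈ 76.972 kBq.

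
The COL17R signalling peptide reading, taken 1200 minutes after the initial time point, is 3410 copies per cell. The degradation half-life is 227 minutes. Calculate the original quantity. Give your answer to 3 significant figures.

133000 copies per cell

Number of half-lives elapsed: n = 1200/227 ≈ 5.2863.
A₀ = A × 2^n = 3410 × 2^5.2863 = 3410 × 39.025 ≈ 133080 copies per cell.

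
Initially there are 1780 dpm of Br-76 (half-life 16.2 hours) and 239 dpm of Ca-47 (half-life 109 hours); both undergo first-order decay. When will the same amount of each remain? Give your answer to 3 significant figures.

55.1 hours

Set 1780·(1/2)^(t/16.2) = 239·(1/2)^(t/109).
Taking log₂: log₂(1780/239) = t·(1/16.2 − 1/109).
log₂(7.4477) = 2.8968; 1/16.2 − 1/109 = 0.052554.
t = 2.8968 / 0.052554 ≈ 55.12 hours.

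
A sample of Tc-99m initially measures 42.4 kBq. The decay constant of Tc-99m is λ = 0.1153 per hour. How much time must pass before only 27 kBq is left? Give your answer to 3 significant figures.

3.91 hours

t½ = ln 2 / λ = 0.69315 / 0.1153 ≈ 6.0117 hours.
Fraction remaining = 27/42.4 ≈ 0.63679.
n = log₂(42.4/27) = ln(1.5704)/ln 2 ≈ 0.6511 half-lives.
t = n × t½ = 0.6511 × 6.0117 ≈ 3.9142 hours.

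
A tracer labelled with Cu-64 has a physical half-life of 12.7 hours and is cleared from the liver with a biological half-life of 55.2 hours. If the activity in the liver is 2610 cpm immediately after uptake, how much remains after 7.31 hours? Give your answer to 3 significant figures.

1600 cpm

1/t_eff = 1/t_phys + 1/t_biol = 1/12.7 + 1/55.2 = 0.096856 per hour.
t_eff = 12.7 × 55.2 / (12.7 + 55.2) ≈ 10.325 hours.
Remaining = 2610 × (1/2)^(7.31/10.325) = 2610 × (1/2)^0.70802 ≈ 1597.7 cpm.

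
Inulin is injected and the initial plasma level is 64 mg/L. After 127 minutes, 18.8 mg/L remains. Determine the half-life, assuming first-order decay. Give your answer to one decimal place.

71.9 minutes

A/A₀ = 18.8/64 ≈ 0.29375.
n = log₂(3.4043) ≈ 1.7673 half-lives elapsed in 127 minutes.
t½ = 127/1.7673 ≈ 71.859 minutes.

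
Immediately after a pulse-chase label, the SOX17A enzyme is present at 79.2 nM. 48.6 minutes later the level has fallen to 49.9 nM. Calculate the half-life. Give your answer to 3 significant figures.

A/A₀ = 49.9/79.2 ≈ 0.63005.
n = log₂(1.5872) ≈ 0.66646 half-lives elapsed in 48.6 minutes.
t½ = 48.6/0.66646 ≈ 72.923 minutes.

72.9 minutes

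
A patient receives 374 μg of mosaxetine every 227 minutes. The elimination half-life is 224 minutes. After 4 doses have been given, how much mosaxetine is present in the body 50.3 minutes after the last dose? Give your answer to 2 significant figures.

600 μg

The 4 doses were given 731.3, 504.3, 277.3, 50.3 minutes ago.
Total = 374·(1/2)^(731.3/224) + 374·(1/2)^(504.3/224) + 374·(1/2)^(277.3/224) + 374·(1/2)^(50.3/224)
      = 38.913 + 78.551 + 158.57 + 320.09 ≈ 596.12 μg.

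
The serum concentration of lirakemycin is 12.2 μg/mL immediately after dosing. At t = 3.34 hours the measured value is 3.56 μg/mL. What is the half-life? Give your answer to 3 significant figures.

1.88 hours

A/A₀ = 3.56/12.2 ≈ 0.2918.
n = log₂(3.427) ≈ 1.7769 half-lives elapsed in 3.34 hours.
t½ = 3.34/1.7769 ≈ 1.8796 hours.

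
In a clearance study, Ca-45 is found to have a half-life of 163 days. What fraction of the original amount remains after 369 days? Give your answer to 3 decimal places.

n = 369/163 ≈ 2.2638 half-lives.
Fraction remaining = (1/2)^2.2638 ≈ 0.20822.

0.208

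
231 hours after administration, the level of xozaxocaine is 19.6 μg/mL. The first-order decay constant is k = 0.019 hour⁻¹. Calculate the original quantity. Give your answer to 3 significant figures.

t½ = ln 2 / k = 0.69315 / 0.019 ≈ 36.481 hours.
Number of half-lives elapsed: n = 231/36.481 ≈ 6.332.
A₀ = A × 2^n = 19.6 × 2^6.332 = 19.6 × 80.56 ≈ 1579 μg/mL.

1580 μg/mL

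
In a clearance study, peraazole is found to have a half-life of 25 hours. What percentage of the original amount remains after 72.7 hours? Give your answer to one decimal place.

13.3%

n = 72.7/25 ≈ 2.908 half-lives.
Fraction remaining = (1/2)^2.908 ≈ 0.13323, i.e. 13.323%.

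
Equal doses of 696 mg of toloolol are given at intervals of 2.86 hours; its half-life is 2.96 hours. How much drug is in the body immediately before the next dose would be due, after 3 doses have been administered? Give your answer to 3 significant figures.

The 3 doses were given 8.58, 5.72, 2.86 hours ago.
Total = 696·(1/2)^(8.58/2.96) + 696·(1/2)^(5.72/2.96) + 696·(1/2)^(2.86/2.96)
      = 93.332 + 182.34 + 356.25 ≈ 631.92 mg.

632 mg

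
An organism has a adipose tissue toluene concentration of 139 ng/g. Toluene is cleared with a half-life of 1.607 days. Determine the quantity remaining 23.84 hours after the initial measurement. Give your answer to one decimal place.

90.6 ng/g

Convert the elapsed time: 23.84 hours = 0.993333 days.
Number of half-lives: n = 0.993333/1.607 ≈ 0.61813.
Remaining = 139 × (1/2)^0.61813 = 139 × 0.65152 ≈ 90.561 ng/g.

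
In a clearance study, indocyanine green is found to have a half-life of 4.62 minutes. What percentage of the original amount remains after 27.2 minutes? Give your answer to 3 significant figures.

n = 27.2/4.62 ≈ 5.8874 half-lives.
Fraction remaining = (1/2)^5.8874 ≈ 0.016893, i.e. 1.6893%.

1.69%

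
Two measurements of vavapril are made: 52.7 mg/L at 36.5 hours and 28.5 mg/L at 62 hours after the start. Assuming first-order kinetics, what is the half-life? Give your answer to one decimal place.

28.8 hours

Over Δt = 62 − 36.5 = 25.5 hours, the level fell by a factor of 52.7/28.5 ≈ 1.8491.
n = log₂(1.8491) ≈ 0.88684 half-lives, so t½ = 25.5/0.88684 ≈ 28.754 hours.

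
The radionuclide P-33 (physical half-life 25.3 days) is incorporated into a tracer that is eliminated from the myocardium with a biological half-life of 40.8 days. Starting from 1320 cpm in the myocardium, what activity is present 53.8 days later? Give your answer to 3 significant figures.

121 cpm

1/t_eff = 1/t_phys + 1/t_biol = 1/25.3 + 1/40.8 = 0.064035 per day.
t_eff = 25.3 × 40.8 / (25.3 + 40.8) ≈ 15.616 days.
Remaining = 1320 × (1/2)^(53.8/15.616) = 1320 × (1/2)^3.4451 ≈ 121.2 cpm.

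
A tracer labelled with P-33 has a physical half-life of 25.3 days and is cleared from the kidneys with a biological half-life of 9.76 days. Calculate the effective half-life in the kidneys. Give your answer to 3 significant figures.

7.04 days

1/t_eff = 1/t_phys + 1/t_biol = 1/25.3 + 1/9.76 = 0.14198 per day.
t_eff = 25.3 × 9.76 / (25.3 + 9.76) ≈ 7.043 days.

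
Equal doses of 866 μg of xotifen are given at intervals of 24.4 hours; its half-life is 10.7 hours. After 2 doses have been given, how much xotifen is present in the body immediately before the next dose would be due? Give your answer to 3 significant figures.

215 μg

The 2 doses were given 48.8, 24.4 hours ago.
Total = 866·(1/2)^(48.8/10.7) + 866·(1/2)^(24.4/10.7)
      = 36.694 + 178.26 ≈ 214.96 μg.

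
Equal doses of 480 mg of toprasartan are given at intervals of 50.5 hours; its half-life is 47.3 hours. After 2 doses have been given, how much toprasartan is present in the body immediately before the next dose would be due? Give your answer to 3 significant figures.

The 2 doses were given 101, 50.5 hours ago.
Total = 480·(1/2)^(101/47.3) + 480·(1/2)^(50.5/47.3)
      = 109.26 + 229.01 ≈ 338.26 mg.

338 mg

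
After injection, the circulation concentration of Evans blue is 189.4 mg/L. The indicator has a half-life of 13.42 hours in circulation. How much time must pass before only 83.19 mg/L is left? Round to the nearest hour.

Fraction remaining = 83.19/189.4 ≈ 0.43923.
n = log₂(189.4/83.19) = ln(2.2767)/ln 2 ≈ 1.187 half-lives.
t = n × t½ = 1.187 × 13.42 ≈ 15.929 hours.

16 hours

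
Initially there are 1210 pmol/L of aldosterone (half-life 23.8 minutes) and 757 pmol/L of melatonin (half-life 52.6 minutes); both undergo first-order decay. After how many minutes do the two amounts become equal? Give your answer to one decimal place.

29.4 minutes

Set 1210·(1/2)^(t/23.8) = 757·(1/2)^(t/52.6).
Taking log₂: log₂(1210/757) = t·(1/23.8 − 1/52.6).
log₂(1.5984) = 0.67664; 1/23.8 − 1/52.6 = 0.023005.
t = 0.67664 / 0.023005 ≈ 29.412 minutes.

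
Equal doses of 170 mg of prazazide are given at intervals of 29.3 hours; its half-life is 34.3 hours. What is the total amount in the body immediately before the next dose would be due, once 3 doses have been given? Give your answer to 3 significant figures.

The 3 doses were given 87.9, 58.6, 29.3 hours ago.
Total = 170·(1/2)^(87.9/34.3) + 170·(1/2)^(58.6/34.3) + 170·(1/2)^(29.3/34.3)
      = 28.774 + 52.018 + 94.037 ≈ 174.83 mg.

175 mg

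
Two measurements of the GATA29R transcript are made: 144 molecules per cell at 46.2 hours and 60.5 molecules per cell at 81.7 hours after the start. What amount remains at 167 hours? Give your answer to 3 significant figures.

Over Δt = 81.7 − 46.2 = 35.5 hours, the level fell by a factor of 144/60.5 ≈ 2.3802.
n = log₂(2.3802) ≈ 1.2511 half-lives, so t½ = 35.5/1.2511 ≈ 28.376 hours.
From t = 81.7 to t = 167: 60.5 × (1/2)^((167−81.7)/28.376) ≈ 7.5307 molecules per cell.

7.53 molecules per cell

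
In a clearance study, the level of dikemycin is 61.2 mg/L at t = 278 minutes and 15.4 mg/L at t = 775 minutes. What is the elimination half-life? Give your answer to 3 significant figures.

Over Δt = 775 − 278 = 497 minutes, the level fell by a factor of 61.2/15.4 ≈ 3.974.
n = log₂(3.974) ≈ 1.9906 half-lives, so t½ = 497/1.9906 ≈ 249.67 minutes.

250 minutes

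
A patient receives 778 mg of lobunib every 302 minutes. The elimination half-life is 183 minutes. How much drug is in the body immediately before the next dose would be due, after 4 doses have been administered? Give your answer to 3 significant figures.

The 4 doses were given 1208, 906, 604, 302 minutes ago.
Total = 778·(1/2)^(1208/183) + 778·(1/2)^(906/183) + 778·(1/2)^(604/183) + 778·(1/2)^(302/183)
      = 8.0141 + 25.156 + 78.962 + 247.86 ≈ 359.99 mg.

360 mg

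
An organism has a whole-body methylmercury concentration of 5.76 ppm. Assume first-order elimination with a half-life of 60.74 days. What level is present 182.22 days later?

Elapsed time is 3 half-lives (182.22/60.74).
Each half-life halves the amount: 5.76 × (1/2)^3 = 5.76/8 = 0.72 ppm.

0.72 ppm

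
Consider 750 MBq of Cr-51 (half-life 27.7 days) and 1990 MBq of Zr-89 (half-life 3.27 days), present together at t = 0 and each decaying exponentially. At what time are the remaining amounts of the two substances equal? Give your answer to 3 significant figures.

5.22 days

Set 750·(1/2)^(t/27.7) = 1990·(1/2)^(t/3.27).
Taking log₂: log₂(750/1990) = t·(1/27.7 − 1/3.27).
log₂(0.37688) = -1.4078; 1/27.7 − 1/3.27 = -0.26971.
t = -1.4078 / -0.26971 ≈ 5.2197 days.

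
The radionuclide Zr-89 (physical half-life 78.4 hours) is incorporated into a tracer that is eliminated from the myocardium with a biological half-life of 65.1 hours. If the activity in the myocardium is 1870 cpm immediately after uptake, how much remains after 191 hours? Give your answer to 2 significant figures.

45 cpm

1/t_eff = 1/t_phys + 1/t_biol = 1/78.4 + 1/65.1 = 0.028116 per hour.
t_eff = 78.4 × 65.1 / (78.4 + 65.1) ≈ 35.567 hours.
Remaining = 1870 × (1/2)^(191/35.567) = 1870 × (1/2)^5.3702 ≈ 45.213 cpm.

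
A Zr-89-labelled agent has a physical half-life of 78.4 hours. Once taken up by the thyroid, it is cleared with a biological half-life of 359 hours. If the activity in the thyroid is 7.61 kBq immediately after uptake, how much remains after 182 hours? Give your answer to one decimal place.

1.1 kBq

1/t_eff = 1/t_phys + 1/t_biol = 1/78.4 + 1/359 = 0.015541 per hour.
t_eff = 78.4 × 359 / (78.4 + 359) ≈ 64.348 hours.
Remaining = 7.61 × (1/2)^(182/64.348) = 7.61 × (1/2)^2.8284 ≈ 1.0714 kBq.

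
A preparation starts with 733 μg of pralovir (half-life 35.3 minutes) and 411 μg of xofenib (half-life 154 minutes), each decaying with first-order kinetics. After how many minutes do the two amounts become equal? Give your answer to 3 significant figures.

38.2 minutes

Set 733·(1/2)^(t/35.3) = 411·(1/2)^(t/154).
Taking log₂: log₂(733/411) = t·(1/35.3 − 1/154).
log₂(1.7835) = 0.83467; 1/35.3 − 1/154 = 0.021835.
t = 0.83467 / 0.021835 ≈ 38.226 minutes.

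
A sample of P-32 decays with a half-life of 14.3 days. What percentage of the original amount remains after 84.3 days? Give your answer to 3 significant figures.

n = 84.3/14.3 ≈ 5.8951 half-lives.
Fraction remaining = (1/2)^5.8951 ≈ 0.016803, i.e. 1.6803%.

1.68%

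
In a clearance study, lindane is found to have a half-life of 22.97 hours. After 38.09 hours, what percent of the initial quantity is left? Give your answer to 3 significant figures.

31.7%

n = 38.09/22.97 ≈ 1.6582 half-lives.
Fraction remaining = (1/2)^1.6582 ≈ 0.31682, i.e. 31.682%.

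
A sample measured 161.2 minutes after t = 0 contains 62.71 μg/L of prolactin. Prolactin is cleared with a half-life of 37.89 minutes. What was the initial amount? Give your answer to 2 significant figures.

1200 μg/L

Number of half-lives elapsed: n = 161.2/37.89 ≈ 4.2544.
A₀ = A × 2^n = 62.71 × 2^4.2544 = 62.71 × 19.086 ≈ 1196.9 μg/L.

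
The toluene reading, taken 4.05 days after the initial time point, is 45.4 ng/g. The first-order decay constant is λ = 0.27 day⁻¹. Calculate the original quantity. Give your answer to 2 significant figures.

t½ = ln 2 / λ = 0.69315 / 0.27 ≈ 2.5672 days.
Number of half-lives elapsed: n = 4.05/2.5672 ≈ 1.5776.
A₀ = A × 2^n = 45.4 × 2^1.5776 = 45.4 × 2.9847 ≈ 135.51 ng/g.

140 ng/g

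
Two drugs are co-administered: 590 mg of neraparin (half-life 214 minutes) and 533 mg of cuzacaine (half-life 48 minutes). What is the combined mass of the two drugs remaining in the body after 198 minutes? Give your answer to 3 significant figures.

neraparin: 590 × (1/2)^(198/214) = 590 × (1/2)^0.92523 ≈ 310.69 mg.
cuzacaine: 533 × (1/2)^(198/48) = 533 × (1/2)^4.125 ≈ 30.548 mg.
Total = 310.69 + 30.548 ≈ 341.24 mg.

341 mg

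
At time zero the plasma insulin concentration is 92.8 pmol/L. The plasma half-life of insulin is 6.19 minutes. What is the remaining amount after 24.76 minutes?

5.8 pmol/L

Elapsed time is 4 half-lives (24.76/6.19).
Each half-life halves the amount: 92.8 × (1/2)^4 = 92.8/16 = 5.8 pmol/L.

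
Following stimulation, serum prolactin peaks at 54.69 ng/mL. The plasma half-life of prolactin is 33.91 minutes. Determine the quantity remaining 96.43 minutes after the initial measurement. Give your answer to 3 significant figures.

7.62 ng/mL

Number of half-lives: n = 96.43/33.91 ≈ 2.8437.
Remaining = 54.69 × (1/2)^2.8437 = 54.69 × 0.1393 ≈ 7.6185 ng/mL.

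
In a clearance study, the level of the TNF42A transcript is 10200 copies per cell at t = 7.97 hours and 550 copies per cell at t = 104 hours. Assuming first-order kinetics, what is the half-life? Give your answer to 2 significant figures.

23 hours

Over Δt = 104 − 7.97 = 96.03 hours, the level fell by a factor of 10200/550 ≈ 18.545.
n = log₂(18.545) ≈ 4.213 half-lives, so t½ = 96.03/4.213 ≈ 22.794 hours.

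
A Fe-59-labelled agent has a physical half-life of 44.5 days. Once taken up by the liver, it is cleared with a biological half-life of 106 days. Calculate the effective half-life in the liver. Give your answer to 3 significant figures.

1/t_eff = 1/t_phys + 1/t_biol = 1/44.5 + 1/106 = 0.031906 per day.
t_eff = 44.5 × 106 / (44.5 + 106) ≈ 31.342 days.

31.3 days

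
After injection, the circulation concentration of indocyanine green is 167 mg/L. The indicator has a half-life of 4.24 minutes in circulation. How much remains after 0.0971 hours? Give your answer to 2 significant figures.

Convert the elapsed time: 0.0971 hours = 5.826 minutes.
Number of half-lives: n = 5.826/4.24 ≈ 1.3741.
Remaining = 167 × (1/2)^1.3741 = 167 × 0.3858 ≈ 64.429 mg/L.

64 mg/L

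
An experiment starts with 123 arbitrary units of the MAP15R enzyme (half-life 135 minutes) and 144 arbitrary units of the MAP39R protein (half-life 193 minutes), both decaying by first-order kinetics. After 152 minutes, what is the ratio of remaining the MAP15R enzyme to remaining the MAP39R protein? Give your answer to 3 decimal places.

MAP15R enzyme: 123 × (1/2)^(152/135) = 123 × (1/2)^1.1259 ≈ 56.36 arbitrary units.
MAP39R protein: 144 × (1/2)^(152/193) = 144 × (1/2)^0.78756 ≈ 83.422 arbitrary units.
Ratio ≈ 56.36 / 83.422 ≈ 0.67559.

0.676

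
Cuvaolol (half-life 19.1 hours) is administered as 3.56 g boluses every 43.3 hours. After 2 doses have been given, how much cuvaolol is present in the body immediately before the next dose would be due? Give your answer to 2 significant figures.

0.89 g

The 2 doses were given 86.6, 43.3 hours ago.
Total = 3.56·(1/2)^(86.6/19.1) + 3.56·(1/2)^(43.3/19.1)
      = 0.15366 + 0.73962 ≈ 0.89329 g.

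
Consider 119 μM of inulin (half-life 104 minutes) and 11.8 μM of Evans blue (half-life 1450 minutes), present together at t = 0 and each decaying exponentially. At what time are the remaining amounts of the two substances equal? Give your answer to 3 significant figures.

Set 119·(1/2)^(t/104) = 11.8·(1/2)^(t/1450).
Taking log₂: log₂(119/11.8) = t·(1/104 − 1/1450).
log₂(10.085) = 3.3341; 1/104 − 1/1450 = 0.0089257.
t = 3.3341 / 0.0089257 ≈ 373.54 minutes.

374 minutes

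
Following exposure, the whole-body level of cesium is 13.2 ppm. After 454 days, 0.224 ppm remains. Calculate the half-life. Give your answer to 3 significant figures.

77.2 days

A/A₀ = 0.224/13.2 ≈ 0.01697.
n = log₂(58.929) ≈ 5.8809 half-lives elapsed in 454 days.
t½ = 454/5.8809 ≈ 77.199 days.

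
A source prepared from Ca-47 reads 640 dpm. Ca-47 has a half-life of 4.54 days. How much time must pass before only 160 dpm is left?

9.08 days

160/640 = 1/4, so 2 half-lives have elapsed.
t = 2 × 4.54 = 9.08 days.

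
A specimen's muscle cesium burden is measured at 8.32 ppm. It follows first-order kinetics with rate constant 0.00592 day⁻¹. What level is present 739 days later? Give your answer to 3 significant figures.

0.105 ppm

t½ = ln 2 / λ = 0.69315 / 0.00592 ≈ 117.09 days.
Number of half-lives: n = 739/117.09 ≈ 6.3116.
Remaining = 8.32 × (1/2)^6.3116 = 8.32 × 0.01259 ≈ 0.10475 ppm.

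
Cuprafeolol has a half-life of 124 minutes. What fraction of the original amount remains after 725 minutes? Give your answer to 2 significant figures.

n = 725/124 ≈ 5.8468 half-lives.
Fraction remaining = (1/2)^5.8468 ≈ 0.017376.

0.017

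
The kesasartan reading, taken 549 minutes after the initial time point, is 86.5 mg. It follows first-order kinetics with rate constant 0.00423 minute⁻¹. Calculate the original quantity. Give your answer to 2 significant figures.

t½ = ln 2 / k = 0.69315 / 0.00423 ≈ 163.86 minutes.
Number of half-lives elapsed: n = 549/163.86 ≈ 3.3503.
A₀ = A × 2^n = 86.5 × 2^3.3503 = 86.5 × 10.199 ≈ 882.2 mg.

880 mg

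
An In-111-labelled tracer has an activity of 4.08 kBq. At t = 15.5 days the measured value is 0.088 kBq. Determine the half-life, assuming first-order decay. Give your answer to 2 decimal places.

A/A₀ = 0.088/4.08 ≈ 0.021569.
n = log₂(46.364) ≈ 5.5349 half-lives elapsed in 15.5 days.
t½ = 15.5/5.5349 ≈ 2.8004 days.

2.80 days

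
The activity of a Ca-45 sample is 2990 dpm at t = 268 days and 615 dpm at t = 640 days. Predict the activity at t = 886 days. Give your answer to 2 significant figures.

Over Δt = 640 − 268 = 372 days, the level fell by a factor of 2990/615 ≈ 4.8618.
n = log₂(4.8618) ≈ 2.2815 half-lives, so t½ = 372/2.2815 ≈ 163.05 days.
From t = 640 to t = 886: 615 × (1/2)^((886−640)/163.05) ≈ 216.12 dpm.

220 dpm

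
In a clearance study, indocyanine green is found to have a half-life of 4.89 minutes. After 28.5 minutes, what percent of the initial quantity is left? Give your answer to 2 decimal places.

n = 28.5/4.89 ≈ 5.8282 half-lives.
Fraction remaining = (1/2)^5.8282 ≈ 0.017601, i.e. 1.7601%.

1.76%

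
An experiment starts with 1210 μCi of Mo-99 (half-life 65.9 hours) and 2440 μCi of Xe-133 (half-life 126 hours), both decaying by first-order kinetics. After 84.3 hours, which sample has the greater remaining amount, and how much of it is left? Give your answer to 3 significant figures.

Mo-99: 1210 × (1/2)^1.2792 ≈ 498.55 μCi.
Xe-133: 2440 × (1/2)^0.66905 ≈ 1534.6 μCi.
Xe-133 has more remaining, at ≈ 1534.6 μCi.

Xe-133, 1530 μCi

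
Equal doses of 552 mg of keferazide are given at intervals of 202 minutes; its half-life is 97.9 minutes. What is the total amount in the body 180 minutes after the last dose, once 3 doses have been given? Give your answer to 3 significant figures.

The 3 doses were given 584, 382, 180 minutes ago.
Total = 552·(1/2)^(584/97.9) + 552·(1/2)^(382/97.9) + 552·(1/2)^(180/97.9)
      = 8.8351 + 36.926 + 154.33 ≈ 200.1 mg.

200 mg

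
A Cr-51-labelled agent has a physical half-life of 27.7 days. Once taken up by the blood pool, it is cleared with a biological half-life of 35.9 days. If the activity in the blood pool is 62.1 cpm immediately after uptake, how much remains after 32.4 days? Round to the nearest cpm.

15 cpm

1/t_eff = 1/t_phys + 1/t_biol = 1/27.7 + 1/35.9 = 0.063956 per day.
t_eff = 27.7 × 35.9 / (27.7 + 35.9) ≈ 15.636 days.
Remaining = 62.1 × (1/2)^(32.4/15.636) = 62.1 × (1/2)^2.0722 ≈ 14.767 cpm.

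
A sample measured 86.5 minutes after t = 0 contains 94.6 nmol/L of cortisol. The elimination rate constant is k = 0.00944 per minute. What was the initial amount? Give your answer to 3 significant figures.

214 nmol/L

t½ = ln 2 / k = 0.69315 / 0.00944 ≈ 73.427 minutes.
Number of half-lives elapsed: n = 86.5/73.427 ≈ 1.178.
A₀ = A × 2^n = 94.6 × 2^1.178 = 94.6 × 2.2627 ≈ 214.05 nmol/L.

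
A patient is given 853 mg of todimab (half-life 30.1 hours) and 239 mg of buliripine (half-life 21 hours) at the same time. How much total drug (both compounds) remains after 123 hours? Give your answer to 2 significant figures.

todimab: 853 × (1/2)^(123/30.1) = 853 × (1/2)^4.0864 ≈ 50.214 mg.
buliripine: 239 × (1/2)^(123/21) = 239 × (1/2)^5.8571 ≈ 4.1231 mg.
Total = 50.214 + 4.1231 ≈ 54.337 mg.

54 mg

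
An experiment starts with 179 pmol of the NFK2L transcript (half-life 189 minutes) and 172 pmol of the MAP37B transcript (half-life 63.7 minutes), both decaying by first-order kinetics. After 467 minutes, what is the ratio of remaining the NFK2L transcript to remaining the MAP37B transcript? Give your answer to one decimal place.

NFK2L transcript: 179 × (1/2)^(467/189) = 179 × (1/2)^2.4709 ≈ 32.288 pmol.
MAP37B transcript: 172 × (1/2)^(467/63.7) = 172 × (1/2)^7.3312 ≈ 1.0681 pmol.
Ratio ≈ 32.288 / 1.0681 ≈ 30.23.

30.2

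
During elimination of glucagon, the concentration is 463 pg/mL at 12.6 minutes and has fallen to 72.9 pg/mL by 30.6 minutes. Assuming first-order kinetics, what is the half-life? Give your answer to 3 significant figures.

Over Δt = 30.6 − 12.6 = 18 minutes, the level fell by a factor of 463/72.9 ≈ 6.3512.
n = log₂(6.3512) ≈ 2.667 half-lives, so t½ = 18/2.667 ≈ 6.7491 minutes.

6.75 minutes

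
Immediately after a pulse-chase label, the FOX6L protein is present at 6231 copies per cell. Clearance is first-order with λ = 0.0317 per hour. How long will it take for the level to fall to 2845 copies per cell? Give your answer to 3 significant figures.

24.7 hours

t½ = ln 2 / λ = 0.69315 / 0.0317 ≈ 21.866 hours.
Fraction remaining = 2845/6231 ≈ 0.45659.
n = log₂(6231/2845) = ln(2.1902)/ln 2 ≈ 1.131 half-lives.
t = n × t½ = 1.131 × 21.866 ≈ 24.731 hours.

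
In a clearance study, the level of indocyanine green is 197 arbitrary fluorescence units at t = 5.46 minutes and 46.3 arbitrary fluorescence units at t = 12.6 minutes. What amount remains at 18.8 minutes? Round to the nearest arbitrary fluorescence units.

13 arbitrary fluorescence units

Over Δt = 12.6 − 5.46 = 7.14 minutes, the level fell by a factor of 197/46.3 ≈ 4.2549.
n = log₂(4.2549) ≈ 2.0891 half-lives, so t½ = 7.14/2.0891 ≈ 3.4177 minutes.
From t = 12.6 to t = 18.8: 46.3 × (1/2)^((18.8−12.6)/3.4177) ≈ 13.167 arbitrary fluorescence units.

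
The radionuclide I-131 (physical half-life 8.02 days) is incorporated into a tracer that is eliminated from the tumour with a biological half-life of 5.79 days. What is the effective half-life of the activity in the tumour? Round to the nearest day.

1/t_eff = 1/t_phys + 1/t_biol = 1/8.02 + 1/5.79 = 0.2974 per day.
t_eff = 8.02 × 5.79 / (8.02 + 5.79) ≈ 3.3625 days.

3 days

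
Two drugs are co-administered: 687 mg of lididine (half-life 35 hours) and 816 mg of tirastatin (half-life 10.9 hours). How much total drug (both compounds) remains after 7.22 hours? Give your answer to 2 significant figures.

lididine: 687 × (1/2)^(7.22/35) = 687 × (1/2)^0.20629 ≈ 595.47 mg.
tirastatin: 816 × (1/2)^(7.22/10.9) = 816 × (1/2)^0.66239 ≈ 515.58 mg.
Total = 595.47 + 515.58 ≈ 1111 mg.

1100 mg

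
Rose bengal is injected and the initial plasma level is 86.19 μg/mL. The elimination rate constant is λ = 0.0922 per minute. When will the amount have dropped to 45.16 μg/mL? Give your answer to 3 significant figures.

t½ = ln 2 / λ = 0.69315 / 0.0922 ≈ 7.5179 minutes.
Fraction remaining = 45.16/86.19 ≈ 0.52396.
n = log₂(86.19/45.16) = ln(1.9085)/ln 2 ≈ 0.93248 half-lives.
t = n × t½ = 0.93248 × 7.5179 ≈ 7.0102 minutes.

7.01 minutes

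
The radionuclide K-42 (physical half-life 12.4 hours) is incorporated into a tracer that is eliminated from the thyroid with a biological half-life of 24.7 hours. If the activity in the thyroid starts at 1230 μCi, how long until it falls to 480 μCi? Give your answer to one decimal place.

1/t_eff = 1/t_phys + 1/t_biol = 1/12.4 + 1/24.7 = 0.12113 per hour.
t_eff = 12.4 × 24.7 / (12.4 + 24.7) ≈ 8.2555 hours.
n = log₂(1230/480) ≈ 1.3576; t = 1.3576 × 8.2555 ≈ 11.207 hours.

11.2 hours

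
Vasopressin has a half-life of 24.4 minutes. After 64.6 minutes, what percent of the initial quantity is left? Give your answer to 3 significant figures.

16.0%

n = 64.6/24.4 ≈ 2.6475 half-lives.
Fraction remaining = (1/2)^2.6475 ≈ 0.15959, i.e. 15.959%.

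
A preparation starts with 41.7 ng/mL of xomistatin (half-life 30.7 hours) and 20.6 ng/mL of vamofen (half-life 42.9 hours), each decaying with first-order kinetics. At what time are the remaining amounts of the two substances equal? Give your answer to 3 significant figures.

110 hours

Set 41.7·(1/2)^(t/30.7) = 20.6·(1/2)^(t/42.9).
Taking log₂: log₂(41.7/20.6) = t·(1/30.7 − 1/42.9).
log₂(2.0243) = 1.0174; 1/30.7 − 1/42.9 = 0.0092633.
t = 1.0174 / 0.0092633 ≈ 109.83 hours.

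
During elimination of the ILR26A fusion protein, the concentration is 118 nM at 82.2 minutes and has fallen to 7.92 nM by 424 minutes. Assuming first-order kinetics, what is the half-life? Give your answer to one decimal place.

Over Δt = 424 − 82.2 = 341.8 minutes, the level fell by a factor of 118/7.92 ≈ 14.899.
n = log₂(14.899) ≈ 3.8971 half-lives, so t½ = 341.8/3.8971 ≈ 87.705 minutes.

87.7 minutes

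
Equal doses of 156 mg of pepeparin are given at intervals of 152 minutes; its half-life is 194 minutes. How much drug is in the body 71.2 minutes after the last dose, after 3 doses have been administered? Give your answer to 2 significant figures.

230 mg

The 3 doses were given 375.2, 223.2, 71.2 minutes ago.
Total = 156·(1/2)^(375.2/194) + 156·(1/2)^(223.2/194) + 156·(1/2)^(71.2/194)
      = 40.825 + 70.272 + 120.96 ≈ 232.06 mg.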